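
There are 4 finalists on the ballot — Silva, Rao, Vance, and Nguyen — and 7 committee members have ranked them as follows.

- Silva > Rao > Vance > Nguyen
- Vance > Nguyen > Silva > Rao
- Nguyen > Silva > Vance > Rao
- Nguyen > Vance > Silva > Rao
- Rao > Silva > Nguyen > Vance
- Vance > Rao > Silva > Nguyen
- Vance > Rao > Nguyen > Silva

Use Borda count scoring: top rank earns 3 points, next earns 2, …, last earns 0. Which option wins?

Borda scores:
  Silva: 3 + 1 + 2 + 1 + 2 + 1 + 0 = 10
  Rao: 2 + 0 + 0 + 0 + 3 + 2 + 2 = 9
  Vance: 1 + 3 + 1 + 2 + 0 + 3 + 3 = 13
  Nguyen: 0 + 2 + 3 + 3 + 1 + 0 + 1 = 10
Vance has the highest total.

Vance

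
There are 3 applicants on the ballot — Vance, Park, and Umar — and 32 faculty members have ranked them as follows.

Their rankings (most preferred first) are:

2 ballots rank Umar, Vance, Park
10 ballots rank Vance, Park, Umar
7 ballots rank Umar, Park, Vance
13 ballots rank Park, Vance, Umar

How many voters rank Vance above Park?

Ballots ranking Vance above Park: 2+10 = 12.
Ballots ranking Park above Vance: 7+13 = 20.
So 12 of 32 voters prefer Vance to Park.

12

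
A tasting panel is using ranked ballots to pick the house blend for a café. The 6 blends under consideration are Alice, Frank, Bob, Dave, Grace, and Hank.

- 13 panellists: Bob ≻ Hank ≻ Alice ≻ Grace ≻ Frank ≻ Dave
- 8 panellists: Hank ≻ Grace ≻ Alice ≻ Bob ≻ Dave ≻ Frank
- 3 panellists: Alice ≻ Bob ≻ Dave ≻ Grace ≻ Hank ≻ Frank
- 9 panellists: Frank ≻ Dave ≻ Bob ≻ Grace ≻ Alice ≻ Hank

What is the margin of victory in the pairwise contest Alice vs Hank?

9

Ballots ranking Alice above Hank: 3+9 = 12.
Ballots ranking Hank above Alice: 13+8 = 21.
Hank wins 21–12, a margin of 9.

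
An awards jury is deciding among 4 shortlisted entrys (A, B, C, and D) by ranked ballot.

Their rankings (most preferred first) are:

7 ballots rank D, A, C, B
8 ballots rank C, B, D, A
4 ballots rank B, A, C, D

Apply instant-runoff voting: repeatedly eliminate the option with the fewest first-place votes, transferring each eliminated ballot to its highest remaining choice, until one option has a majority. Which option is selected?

Round 1: C 8, D 7, B 4, A 0. A has the fewest and is eliminated.
Round 2: C 8, D 7, B 4. B has the fewest and is eliminated.
Round 3: C 12, D 7. C has a majority.

C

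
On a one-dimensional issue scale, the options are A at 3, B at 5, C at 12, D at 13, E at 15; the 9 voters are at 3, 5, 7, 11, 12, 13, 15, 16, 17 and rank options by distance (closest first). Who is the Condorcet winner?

C

With single-peaked preferences on a line, the Condorcet winner is the candidate closest to the median voter.
The median voter (position 12) is closest to C at 12.
Check: C vs A — voters closer to C: 6 of 9.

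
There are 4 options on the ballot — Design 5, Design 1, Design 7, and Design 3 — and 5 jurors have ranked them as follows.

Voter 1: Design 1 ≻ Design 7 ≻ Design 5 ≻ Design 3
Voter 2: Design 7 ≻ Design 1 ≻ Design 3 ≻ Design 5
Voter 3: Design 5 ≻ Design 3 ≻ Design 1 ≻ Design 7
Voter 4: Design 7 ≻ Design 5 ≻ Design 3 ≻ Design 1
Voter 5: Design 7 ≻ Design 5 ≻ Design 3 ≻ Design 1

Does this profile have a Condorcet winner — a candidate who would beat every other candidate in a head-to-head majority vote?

Yes

Head-to-head results (5 voters total):
Design 5 vs Design 1: Design 5 wins 3–2.
Design 5 vs Design 7: Design 7 wins 4–1.
Design 5 vs Design 3: Design 5 wins 4–1.
Design 1 vs Design 7: Design 7 wins 3–2.
Design 1 vs Design 3: Design 3 wins 3–2.
Design 7 vs Design 3: Design 7 wins 4–1.
Design 7 beats each rival — Design 5 (4–1), Design 1 (3–2), Design 3 (4–1) — so Design 7 is the Condorcet winner.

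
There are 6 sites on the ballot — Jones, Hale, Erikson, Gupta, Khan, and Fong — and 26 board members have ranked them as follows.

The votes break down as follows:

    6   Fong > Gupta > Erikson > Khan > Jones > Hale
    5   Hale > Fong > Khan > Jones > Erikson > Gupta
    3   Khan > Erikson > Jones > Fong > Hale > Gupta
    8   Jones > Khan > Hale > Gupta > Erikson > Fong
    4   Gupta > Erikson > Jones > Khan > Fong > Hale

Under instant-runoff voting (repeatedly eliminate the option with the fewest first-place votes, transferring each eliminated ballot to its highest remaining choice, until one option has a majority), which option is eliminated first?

Round 1: Jones 8, Fong 6, Hale 5, Gupta 4, Khan 3, Erikson 0. Erikson has the fewest and is eliminated.
Round 2: Jones 8, Fong 6, Hale 5, Gupta 4, Khan 3. Khan has the fewest and is eliminated.
Round 3: Jones 11, Fong 6, Hale 5, Gupta 4. Gupta has the fewest and is eliminated.
Round 4: Jones 15, Fong 6, Hale 5. Jones has a majority.

Erikson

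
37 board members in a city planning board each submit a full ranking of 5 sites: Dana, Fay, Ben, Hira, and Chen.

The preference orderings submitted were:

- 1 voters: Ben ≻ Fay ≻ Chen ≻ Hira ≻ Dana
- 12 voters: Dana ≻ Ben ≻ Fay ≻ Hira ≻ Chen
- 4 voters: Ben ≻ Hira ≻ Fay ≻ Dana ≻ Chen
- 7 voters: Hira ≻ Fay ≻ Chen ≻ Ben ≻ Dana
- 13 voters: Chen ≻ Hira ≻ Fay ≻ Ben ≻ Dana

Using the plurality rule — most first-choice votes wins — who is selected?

Chen

First-place vote totals:
  Dana: 12
  Fay: 0
  Ben: 5
  Hira: 7
  Chen: 13
Chen has the most first-place votes.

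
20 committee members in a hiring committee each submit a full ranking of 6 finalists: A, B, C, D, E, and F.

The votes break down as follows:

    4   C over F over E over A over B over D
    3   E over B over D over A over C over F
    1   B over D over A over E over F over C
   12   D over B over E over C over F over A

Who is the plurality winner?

First-place vote totals:
  A: 0
  B: 1
  C: 4
  D: 12
  E: 3
  F: 0
D has the most first-place votes.

D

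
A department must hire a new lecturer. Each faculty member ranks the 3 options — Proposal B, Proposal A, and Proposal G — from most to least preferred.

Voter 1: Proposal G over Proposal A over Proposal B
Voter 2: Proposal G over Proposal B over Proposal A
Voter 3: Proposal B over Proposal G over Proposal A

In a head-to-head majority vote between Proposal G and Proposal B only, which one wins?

Proposal G

Ballots ranking Proposal G above Proposal B: 2.
Ballots ranking Proposal B above Proposal G: 1.
Proposal G wins the head-to-head, 2–1.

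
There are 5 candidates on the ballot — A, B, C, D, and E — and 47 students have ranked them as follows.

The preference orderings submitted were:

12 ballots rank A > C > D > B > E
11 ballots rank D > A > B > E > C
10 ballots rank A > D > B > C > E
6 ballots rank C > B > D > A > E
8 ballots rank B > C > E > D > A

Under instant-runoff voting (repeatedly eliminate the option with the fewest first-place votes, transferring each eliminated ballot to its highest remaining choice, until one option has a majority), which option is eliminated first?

Round 1: A 22, D 11, B 8, C 6, E 0. E has the fewest and is eliminated.
Round 2: A 22, D 11, B 8, C 6. C has the fewest and is eliminated.
Round 3: A 22, B 14, D 11. D has the fewest and is eliminated.
Round 4: A 33, B 14. A has a majority.

E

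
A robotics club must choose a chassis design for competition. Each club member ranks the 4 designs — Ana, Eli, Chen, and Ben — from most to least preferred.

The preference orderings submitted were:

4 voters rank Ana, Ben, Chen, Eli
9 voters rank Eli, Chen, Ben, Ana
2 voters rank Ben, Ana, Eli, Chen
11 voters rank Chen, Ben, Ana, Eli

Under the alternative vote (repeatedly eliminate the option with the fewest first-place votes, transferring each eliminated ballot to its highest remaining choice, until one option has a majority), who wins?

Chen

Round 1: Chen 11, Eli 9, Ana 4, Ben 2. Ben has the fewest and is eliminated.
Round 2: Chen 11, Eli 9, Ana 6. Ana has the fewest and is eliminated.
Round 3: Chen 15, Eli 11. Chen has a majority.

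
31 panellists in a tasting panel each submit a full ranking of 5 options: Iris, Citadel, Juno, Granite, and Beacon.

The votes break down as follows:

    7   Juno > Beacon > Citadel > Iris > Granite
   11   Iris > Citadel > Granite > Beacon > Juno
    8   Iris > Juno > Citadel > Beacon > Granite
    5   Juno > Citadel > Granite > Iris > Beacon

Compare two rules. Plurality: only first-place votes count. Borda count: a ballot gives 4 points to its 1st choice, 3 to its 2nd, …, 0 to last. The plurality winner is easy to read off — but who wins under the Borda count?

Plurality first-place counts: Iris 19, Citadel 0, Juno 12, Granite 0, Beacon 0 → Iris.
Borda totals: Iris 88, Citadel 78, Juno 72, Granite 32, Beacon 40 → Iris.

Iris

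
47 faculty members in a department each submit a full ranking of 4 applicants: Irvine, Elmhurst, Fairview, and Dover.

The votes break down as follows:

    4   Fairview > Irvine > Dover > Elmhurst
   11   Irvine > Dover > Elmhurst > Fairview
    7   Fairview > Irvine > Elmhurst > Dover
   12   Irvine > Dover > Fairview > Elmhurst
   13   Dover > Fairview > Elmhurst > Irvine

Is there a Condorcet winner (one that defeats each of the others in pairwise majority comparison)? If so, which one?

Head-to-head results (47 voters total):
Irvine vs Elmhurst: Irvine wins 34–13.
Irvine vs Fairview: Fairview wins 24–23.
Irvine vs Dover: Irvine wins 34–13.
Elmhurst vs Fairview: Fairview wins 36–11.
Elmhurst vs Dover: Dover wins 40–7.
Fairview vs Dover: Dover wins 36–11.
No candidate beats all others: Irvine beats Dover beats Fairview beats Irvine, a majority cycle.

None — there is no Condorcet winner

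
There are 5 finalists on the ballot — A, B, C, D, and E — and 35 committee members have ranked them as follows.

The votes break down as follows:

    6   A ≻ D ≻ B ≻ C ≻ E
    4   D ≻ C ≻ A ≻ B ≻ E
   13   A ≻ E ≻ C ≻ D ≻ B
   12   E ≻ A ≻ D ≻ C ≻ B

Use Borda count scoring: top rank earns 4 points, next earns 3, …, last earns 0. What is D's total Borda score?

Borda scores:
  A: 6·4 + 4·2 + 13·4 + 12·3 = 120
  B: 6·2 + 4·1 + 13·0 + 12·0 = 16
  C: 6·1 + 4·3 + 13·2 + 12·1 = 56
  D: 6·3 + 4·4 + 13·1 + 12·2 = 71
  E: 6·0 + 4·0 + 13·3 + 12·4 = 87

71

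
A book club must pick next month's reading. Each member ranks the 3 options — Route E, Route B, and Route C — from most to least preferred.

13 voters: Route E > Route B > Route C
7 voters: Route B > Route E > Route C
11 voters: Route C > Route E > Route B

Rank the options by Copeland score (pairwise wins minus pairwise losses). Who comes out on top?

Route E

Pairwise results:
  Route E vs Route B: Route E wins 24–7.
  Route E vs Route C: Route E wins 20–11.
  Route B vs Route C: Route B wins 20–11.
Copeland scores (wins − losses):
  Route E: 2 − 0 = 2
  Route B: 1 − 1 = 0
  Route C: 0 − 2 = -2
Route E has the best Copeland score.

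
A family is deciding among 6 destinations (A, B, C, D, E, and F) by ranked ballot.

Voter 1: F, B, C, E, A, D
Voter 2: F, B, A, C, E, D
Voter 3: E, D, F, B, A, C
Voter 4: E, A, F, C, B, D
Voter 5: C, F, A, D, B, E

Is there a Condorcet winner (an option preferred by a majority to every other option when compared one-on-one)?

Yes

Head-to-head results (5 voters total):
A vs B: B wins 3–2.
A vs C: A wins 3–2.
A vs D: A wins 4–1.
A vs E: E wins 3–2.
A vs F: F wins 4–1.
B vs C: B wins 3–2.
B vs D: B wins 3–2.
B vs E: B wins 3–2.
B vs F: F wins 5–0.
C vs D: C wins 4–1.
C vs E: C wins 3–2.
C vs F: F wins 4–1.
D vs E: E wins 4–1.
D vs F: F wins 4–1.
E vs F: F wins 3–2.
F beats each rival — A (4–1), B (5–0), C (4–1), D (4–1), E (3–2) — so F is the Condorcet winner.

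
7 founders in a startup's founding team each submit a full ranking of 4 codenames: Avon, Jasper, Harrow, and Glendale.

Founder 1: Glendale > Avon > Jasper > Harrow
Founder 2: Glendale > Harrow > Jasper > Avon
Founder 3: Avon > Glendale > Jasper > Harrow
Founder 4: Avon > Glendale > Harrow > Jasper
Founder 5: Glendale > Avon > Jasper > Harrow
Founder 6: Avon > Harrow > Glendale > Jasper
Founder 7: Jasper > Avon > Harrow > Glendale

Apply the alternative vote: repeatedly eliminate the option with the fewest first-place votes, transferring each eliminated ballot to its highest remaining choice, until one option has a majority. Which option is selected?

Avon

Round 1: Avon 3, Glendale 3, Jasper 1, Harrow 0. Harrow has the fewest and is eliminated.
Round 2: Avon 3, Glendale 3, Jasper 1. Jasper has the fewest and is eliminated.
Round 3: Avon 4, Glendale 3. Avon has a majority.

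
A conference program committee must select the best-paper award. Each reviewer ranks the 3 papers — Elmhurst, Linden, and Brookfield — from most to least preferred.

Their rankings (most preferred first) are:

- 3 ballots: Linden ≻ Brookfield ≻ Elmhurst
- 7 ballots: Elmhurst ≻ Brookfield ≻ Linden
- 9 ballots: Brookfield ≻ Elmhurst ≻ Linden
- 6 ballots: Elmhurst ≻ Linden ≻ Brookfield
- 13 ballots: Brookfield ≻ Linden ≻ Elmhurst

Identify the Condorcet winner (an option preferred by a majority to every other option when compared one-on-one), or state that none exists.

Brookfield

Head-to-head results (38 voters total):
Elmhurst vs Linden: Elmhurst wins 22–16.
Elmhurst vs Brookfield: Brookfield wins 25–13.
Linden vs Brookfield: Brookfield wins 29–9.
Brookfield beats each rival — Elmhurst (25–13), Linden (29–9) — so Brookfield is the Condorcet winner.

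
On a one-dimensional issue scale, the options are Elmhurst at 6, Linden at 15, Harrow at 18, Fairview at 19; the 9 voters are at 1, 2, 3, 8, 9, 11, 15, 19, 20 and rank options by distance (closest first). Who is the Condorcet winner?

Elmhurst

With single-peaked preferences on a line, the Condorcet winner is the candidate closest to the median voter.
The median voter (position 9) is closest to Elmhurst at 6.
Check: Elmhurst vs Fairview — voters closer to Elmhurst: 6 of 9.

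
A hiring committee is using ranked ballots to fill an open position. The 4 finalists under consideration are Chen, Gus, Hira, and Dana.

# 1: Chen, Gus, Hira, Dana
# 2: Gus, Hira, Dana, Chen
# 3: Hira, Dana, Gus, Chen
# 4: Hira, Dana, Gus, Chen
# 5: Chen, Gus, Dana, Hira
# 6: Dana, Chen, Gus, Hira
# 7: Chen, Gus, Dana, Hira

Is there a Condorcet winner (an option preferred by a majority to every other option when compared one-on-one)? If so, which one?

Head-to-head results (7 voters total):
Chen vs Gus: Chen wins 4–3.
Chen vs Hira: Chen wins 4–3.
Chen vs Dana: Dana wins 4–3.
Gus vs Hira: Gus wins 5–2.
Gus vs Dana: Gus wins 4–3.
Hira vs Dana: Hira wins 4–3.
No candidate beats all others: Chen beats Gus beats Dana beats Chen, a majority cycle.

No Condorcet winner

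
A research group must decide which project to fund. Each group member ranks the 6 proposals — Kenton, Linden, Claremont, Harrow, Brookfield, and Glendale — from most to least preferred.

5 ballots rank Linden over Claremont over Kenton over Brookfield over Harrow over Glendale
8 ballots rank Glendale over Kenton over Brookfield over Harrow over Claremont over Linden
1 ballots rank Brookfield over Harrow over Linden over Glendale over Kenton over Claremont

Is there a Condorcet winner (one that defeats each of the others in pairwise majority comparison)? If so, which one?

Glendale

Head-to-head results (14 voters total):
Kenton vs Linden: Kenton wins 8–6.
Kenton vs Claremont: Kenton wins 9–5.
Kenton vs Harrow: Kenton wins 13–1.
Kenton vs Brookfield: Kenton wins 13–1.
Kenton vs Glendale: Glendale wins 9–5.
Linden vs Claremont: Claremont wins 8–6.
Linden vs Harrow: Harrow wins 9–5.
Linden vs Brookfield: Brookfield wins 9–5.
Linden vs Glendale: Glendale wins 8–6.
Claremont vs Harrow: Harrow wins 9–5.
Claremont vs Brookfield: Brookfield wins 9–5.
Claremont vs Glendale: Glendale wins 9–5.
Harrow vs Brookfield: Brookfield wins 14–0.
Harrow vs Glendale: Glendale wins 8–6.
Brookfield vs Glendale: Glendale wins 8–6.
Glendale beats each rival — Kenton (9–5), Linden (8–6), Claremont (9–5), Harrow (8–6), Brookfield (8–6) — so Glendale is the Condorcet winner.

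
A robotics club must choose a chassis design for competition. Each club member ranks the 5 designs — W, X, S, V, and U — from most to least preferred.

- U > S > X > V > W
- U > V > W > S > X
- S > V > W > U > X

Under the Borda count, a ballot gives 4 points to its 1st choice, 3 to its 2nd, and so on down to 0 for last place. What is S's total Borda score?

8

Borda scores:
  W: 0 + 2 + 2 = 4
  X: 2 + 0 + 0 = 2
  S: 3 + 1 + 4 = 8
  V: 1 + 3 + 3 = 7
  U: 4 + 4 + 1 = 9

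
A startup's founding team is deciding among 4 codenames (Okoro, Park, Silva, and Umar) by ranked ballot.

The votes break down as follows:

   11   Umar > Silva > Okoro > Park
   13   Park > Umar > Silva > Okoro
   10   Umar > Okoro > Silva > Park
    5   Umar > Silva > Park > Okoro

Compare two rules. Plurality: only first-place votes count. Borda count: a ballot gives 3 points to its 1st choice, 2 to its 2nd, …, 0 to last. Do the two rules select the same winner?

Plurality first-place counts: Okoro 0, Park 13, Silva 0, Umar 26 → Umar.
Borda totals: Okoro 31, Park 44, Silva 55, Umar 104 → Umar.
The two rules agree on Umar.

Yes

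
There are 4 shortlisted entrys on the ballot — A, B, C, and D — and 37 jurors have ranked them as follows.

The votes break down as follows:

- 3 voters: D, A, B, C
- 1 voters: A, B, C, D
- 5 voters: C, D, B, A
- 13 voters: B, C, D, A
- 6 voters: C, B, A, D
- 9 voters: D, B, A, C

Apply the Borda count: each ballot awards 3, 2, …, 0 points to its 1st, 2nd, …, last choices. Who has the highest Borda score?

Borda scores:
  A: 3·2 + 3 + 5·0 + 13·0 + 6·1 + 9·1 = 24
  B: 3·1 + 2 + 5·1 + 13·3 + 6·2 + 9·2 = 79
  C: 3·0 + 1 + 5·3 + 13·2 + 6·3 + 9·0 = 60
  D: 3·3 + 0 + 5·2 + 13·1 + 6·0 + 9·3 = 59
B has the highest total.

B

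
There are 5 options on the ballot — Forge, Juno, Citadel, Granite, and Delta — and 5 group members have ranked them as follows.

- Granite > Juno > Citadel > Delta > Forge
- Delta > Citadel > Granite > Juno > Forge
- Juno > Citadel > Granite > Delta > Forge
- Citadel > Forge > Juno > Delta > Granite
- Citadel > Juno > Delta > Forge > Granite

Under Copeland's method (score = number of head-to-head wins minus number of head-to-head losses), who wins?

Pairwise results:
  Forge vs Juno: Juno wins 4–1.
  Forge vs Citadel: Citadel wins 5–0.
  Forge vs Granite: Granite wins 3–2.
  Forge vs Delta: Delta wins 4–1.
  Juno vs Citadel: Citadel wins 3–2.
  Juno vs Granite: Juno wins 3–2.
  Juno vs Delta: Juno wins 4–1.
  Citadel vs Granite: Citadel wins 4–1.
  Citadel vs Delta: Citadel wins 4–1.
  Granite vs Delta: Delta wins 3–2.
Copeland scores (wins − losses):
  Forge: 0 − 4 = -4
  Juno: 3 − 1 = 2
  Citadel: 4 − 0 = 4
  Granite: 1 − 3 = -2
  Delta: 2 − 2 = 0
Citadel has the best Copeland score.

Citadel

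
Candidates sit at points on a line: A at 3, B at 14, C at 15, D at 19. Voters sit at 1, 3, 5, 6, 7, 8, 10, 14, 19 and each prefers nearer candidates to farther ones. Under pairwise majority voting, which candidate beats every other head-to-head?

With single-peaked preferences on a line, the Condorcet winner is the candidate closest to the median voter.
The median voter (position 7) is closest to A at 3.
Check: A vs D — voters closer to A: 7 of 9.

A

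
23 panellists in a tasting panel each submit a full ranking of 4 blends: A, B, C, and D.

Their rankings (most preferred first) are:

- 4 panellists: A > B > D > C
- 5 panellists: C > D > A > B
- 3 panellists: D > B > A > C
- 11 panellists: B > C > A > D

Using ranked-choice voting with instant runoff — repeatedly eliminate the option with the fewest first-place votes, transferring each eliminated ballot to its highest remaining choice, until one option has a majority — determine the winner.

B

Round 1: B 11, C 5, A 4, D 3. D has the fewest and is eliminated.
Round 2: B 14, C 5, A 4. B has a majority.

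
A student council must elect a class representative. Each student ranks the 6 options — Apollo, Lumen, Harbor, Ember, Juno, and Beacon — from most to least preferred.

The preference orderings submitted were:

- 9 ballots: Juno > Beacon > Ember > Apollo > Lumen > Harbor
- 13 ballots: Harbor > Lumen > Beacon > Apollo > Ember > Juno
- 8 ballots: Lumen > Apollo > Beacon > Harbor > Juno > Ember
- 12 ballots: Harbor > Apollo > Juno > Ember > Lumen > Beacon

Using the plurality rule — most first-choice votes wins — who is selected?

First-place vote totals:
  Apollo: 0
  Lumen: 8
  Harbor: 25
  Ember: 0
  Juno: 9
  Beacon: 0
Harbor has the most first-place votes.

Harbor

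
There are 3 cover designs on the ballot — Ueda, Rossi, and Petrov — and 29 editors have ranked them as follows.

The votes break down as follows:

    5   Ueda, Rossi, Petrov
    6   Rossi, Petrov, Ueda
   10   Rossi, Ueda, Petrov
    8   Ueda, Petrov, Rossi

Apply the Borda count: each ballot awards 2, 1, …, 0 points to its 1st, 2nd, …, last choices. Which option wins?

Borda scores:
  Ueda: 5·2 + 6·0 + 10·1 + 8·2 = 36
  Rossi: 5·1 + 6·2 + 10·2 + 8·0 = 37
  Petrov: 5·0 + 6·1 + 10·0 + 8·1 = 14
Rossi has the highest total.

Rossi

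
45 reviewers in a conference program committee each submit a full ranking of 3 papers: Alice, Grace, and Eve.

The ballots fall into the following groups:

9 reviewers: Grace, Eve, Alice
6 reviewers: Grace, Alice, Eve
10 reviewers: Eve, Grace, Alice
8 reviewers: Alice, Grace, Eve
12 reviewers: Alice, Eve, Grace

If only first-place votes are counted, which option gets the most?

First-place vote totals:
  Alice: 20
  Grace: 15
  Eve: 10
Alice has the most first-place votes.

Alice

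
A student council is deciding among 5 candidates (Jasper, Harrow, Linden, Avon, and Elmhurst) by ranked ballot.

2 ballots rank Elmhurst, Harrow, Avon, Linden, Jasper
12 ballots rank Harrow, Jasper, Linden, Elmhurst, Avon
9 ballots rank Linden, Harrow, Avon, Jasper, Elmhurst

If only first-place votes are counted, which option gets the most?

First-place vote totals:
  Jasper: 0
  Harrow: 12
  Linden: 9
  Avon: 0
  Elmhurst: 2
Harrow has the most first-place votes.

Harrow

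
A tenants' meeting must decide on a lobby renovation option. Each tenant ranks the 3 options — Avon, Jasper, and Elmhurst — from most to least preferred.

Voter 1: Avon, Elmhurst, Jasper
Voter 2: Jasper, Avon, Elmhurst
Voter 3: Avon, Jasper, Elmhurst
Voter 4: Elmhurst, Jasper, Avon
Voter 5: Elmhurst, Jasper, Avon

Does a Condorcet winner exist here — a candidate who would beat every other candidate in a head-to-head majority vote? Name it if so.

Head-to-head results (5 voters total):
Avon vs Jasper: Jasper wins 3–2.
Avon vs Elmhurst: Avon wins 3–2.
Jasper vs Elmhurst: Elmhurst wins 3–2.
No candidate beats all others: Avon beats Elmhurst beats Jasper beats Avon, a majority cycle.

There is no Condorcet winner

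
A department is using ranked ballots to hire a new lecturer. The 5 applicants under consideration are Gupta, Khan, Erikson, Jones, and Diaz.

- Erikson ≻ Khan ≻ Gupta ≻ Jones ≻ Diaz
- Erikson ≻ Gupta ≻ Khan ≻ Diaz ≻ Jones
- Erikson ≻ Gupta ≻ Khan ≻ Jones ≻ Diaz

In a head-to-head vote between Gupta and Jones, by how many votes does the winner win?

Ballots ranking Gupta above Jones: 3.
Ballots ranking Jones above Gupta: 0.
Gupta wins 3–0, a margin of 3.

3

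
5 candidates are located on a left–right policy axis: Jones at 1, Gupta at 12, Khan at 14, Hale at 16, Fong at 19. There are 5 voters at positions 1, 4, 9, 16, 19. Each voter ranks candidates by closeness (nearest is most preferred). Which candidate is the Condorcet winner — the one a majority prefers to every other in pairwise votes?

Gupta

With single-peaked preferences on a line, the Condorcet winner is the candidate closest to the median voter.
The median voter (position 9) is closest to Gupta at 12.
Check: Gupta vs Fong — voters closer to Gupta: 3 of 5.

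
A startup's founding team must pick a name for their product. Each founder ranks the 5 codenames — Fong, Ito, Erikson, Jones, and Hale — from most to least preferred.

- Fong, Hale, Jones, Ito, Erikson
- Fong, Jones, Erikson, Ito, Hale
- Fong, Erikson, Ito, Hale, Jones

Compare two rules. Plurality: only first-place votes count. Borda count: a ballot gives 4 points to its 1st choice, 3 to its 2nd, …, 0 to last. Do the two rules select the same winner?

Plurality first-place counts: Fong 3, Ito 0, Erikson 0, Jones 0, Hale 0 → Fong.
Borda totals: Fong 12, Ito 4, Erikson 5, Jones 5, Hale 4 → Fong.
The two rules agree on Fong.

Yes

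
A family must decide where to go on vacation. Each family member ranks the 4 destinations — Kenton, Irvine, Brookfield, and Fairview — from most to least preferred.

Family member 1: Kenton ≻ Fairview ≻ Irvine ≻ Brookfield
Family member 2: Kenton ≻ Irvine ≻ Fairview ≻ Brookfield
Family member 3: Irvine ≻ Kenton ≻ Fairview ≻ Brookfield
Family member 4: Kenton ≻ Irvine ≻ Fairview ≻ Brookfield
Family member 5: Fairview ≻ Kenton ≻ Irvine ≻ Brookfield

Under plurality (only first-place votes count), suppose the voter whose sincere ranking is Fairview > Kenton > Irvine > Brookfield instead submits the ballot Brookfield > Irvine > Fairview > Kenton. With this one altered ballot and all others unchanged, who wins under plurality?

Kenton

First-place totals with the altered ballot: Kenton 3, Irvine 1, Brookfield 1, Fairview 0.
The winner is unchanged: still Kenton.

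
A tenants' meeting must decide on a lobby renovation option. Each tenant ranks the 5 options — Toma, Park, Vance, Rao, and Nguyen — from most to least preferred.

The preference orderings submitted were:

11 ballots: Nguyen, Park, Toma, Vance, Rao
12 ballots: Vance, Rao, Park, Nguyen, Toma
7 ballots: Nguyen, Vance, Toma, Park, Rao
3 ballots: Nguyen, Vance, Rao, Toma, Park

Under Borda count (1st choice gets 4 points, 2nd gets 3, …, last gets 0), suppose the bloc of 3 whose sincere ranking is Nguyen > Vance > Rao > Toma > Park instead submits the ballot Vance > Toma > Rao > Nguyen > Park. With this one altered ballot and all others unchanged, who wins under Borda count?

Vance

Borda totals with the altered ballot: Toma 45, Park 64, Vance 92, Rao 42, Nguyen 87.
The switch changes the winner from Nguyen to Vance.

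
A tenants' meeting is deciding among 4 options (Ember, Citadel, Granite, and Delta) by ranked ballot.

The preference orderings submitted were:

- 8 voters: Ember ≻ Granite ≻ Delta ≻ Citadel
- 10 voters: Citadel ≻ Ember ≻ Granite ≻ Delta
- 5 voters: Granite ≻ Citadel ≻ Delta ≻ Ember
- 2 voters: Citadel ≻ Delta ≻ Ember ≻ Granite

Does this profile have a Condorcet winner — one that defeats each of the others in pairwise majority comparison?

Head-to-head results (25 voters total):
Ember vs Citadel: Citadel wins 17–8.
Ember vs Granite: Ember wins 20–5.
Ember vs Delta: Ember wins 18–7.
Citadel vs Granite: Granite wins 13–12.
Citadel vs Delta: Citadel wins 17–8.
Granite vs Delta: Granite wins 23–2.
No candidate beats all others: Ember beats Granite beats Citadel beats Ember, a majority cycle.

No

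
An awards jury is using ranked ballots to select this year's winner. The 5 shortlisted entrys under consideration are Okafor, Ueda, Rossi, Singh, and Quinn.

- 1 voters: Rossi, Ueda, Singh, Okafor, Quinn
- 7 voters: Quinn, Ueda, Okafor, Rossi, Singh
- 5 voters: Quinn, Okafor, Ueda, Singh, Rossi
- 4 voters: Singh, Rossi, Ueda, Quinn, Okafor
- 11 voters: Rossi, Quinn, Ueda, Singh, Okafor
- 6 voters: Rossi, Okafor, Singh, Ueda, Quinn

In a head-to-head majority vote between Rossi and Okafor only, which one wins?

Rossi

Ballots ranking Rossi above Okafor: 1+4+11+6 = 22.
Ballots ranking Okafor above Rossi: 7+5 = 12.
Rossi wins the head-to-head, 22–12.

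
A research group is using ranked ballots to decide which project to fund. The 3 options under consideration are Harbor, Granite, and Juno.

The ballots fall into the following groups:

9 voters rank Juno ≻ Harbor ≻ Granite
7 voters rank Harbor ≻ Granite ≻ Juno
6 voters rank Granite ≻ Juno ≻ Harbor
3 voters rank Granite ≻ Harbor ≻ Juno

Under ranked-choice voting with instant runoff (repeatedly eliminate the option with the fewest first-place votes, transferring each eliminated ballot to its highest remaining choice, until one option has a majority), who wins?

Granite

Round 1: Granite 9, Juno 9, Harbor 7. Harbor has the fewest and is eliminated.
Round 2: Granite 16, Juno 9. Granite has a majority.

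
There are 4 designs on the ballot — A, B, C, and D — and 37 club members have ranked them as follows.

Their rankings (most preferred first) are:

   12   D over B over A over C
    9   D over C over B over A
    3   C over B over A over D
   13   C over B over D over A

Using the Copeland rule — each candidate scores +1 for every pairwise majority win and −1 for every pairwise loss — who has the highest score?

D

Pairwise results:
  A vs B: B wins 37–0.
  A vs C: C wins 25–12.
  A vs D: D wins 34–3.
  B vs C: C wins 25–12.
  B vs D: D wins 21–16.
  C vs D: D wins 21–16.
Copeland scores (wins − losses):
  A: 0 − 3 = -3
  B: 1 − 2 = -1
  C: 2 − 1 = 1
  D: 3 − 0 = 3
D has the best Copeland score.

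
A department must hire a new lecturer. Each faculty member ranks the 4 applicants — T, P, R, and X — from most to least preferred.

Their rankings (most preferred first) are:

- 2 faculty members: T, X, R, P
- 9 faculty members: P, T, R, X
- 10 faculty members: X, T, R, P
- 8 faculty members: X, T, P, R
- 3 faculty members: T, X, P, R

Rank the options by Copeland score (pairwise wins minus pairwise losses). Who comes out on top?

Pairwise results:
  T vs P: T wins 23–9.
  T vs R: T wins 32–0.
  T vs X: X wins 18–14.
  P vs R: P wins 20–12.
  P vs X: X wins 23–9.
  R vs X: X wins 23–9.
Copeland scores (wins − losses):
  T: 2 − 1 = 1
  P: 1 − 2 = -1
  R: 0 − 3 = -3
  X: 3 − 0 = 3
X has the best Copeland score.

X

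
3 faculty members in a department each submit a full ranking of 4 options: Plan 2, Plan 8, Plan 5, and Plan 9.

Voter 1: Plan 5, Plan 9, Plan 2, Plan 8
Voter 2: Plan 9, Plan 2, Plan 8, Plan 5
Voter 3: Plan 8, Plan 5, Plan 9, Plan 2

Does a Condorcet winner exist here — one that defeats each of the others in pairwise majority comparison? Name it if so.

None — there is no Condorcet winner

Head-to-head results (3 voters total):
Plan 2 vs Plan 8: Plan 2 wins 2–1.
Plan 2 vs Plan 5: Plan 5 wins 2–1.
Plan 2 vs Plan 9: Plan 9 wins 3–0.
Plan 8 vs Plan 5: Plan 8 wins 2–1.
Plan 8 vs Plan 9: Plan 9 wins 2–1.
Plan 5 vs Plan 9: Plan 5 wins 2–1.
No candidate beats all others: Plan 2 beats Plan 8 beats Plan 5 beats Plan 2, a majority cycle.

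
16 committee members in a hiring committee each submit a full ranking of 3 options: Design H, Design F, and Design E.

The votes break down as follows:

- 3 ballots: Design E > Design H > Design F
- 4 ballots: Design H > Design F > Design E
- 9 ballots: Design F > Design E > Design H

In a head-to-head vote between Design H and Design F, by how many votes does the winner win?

Ballots ranking Design H above Design F: 3+4 = 7.
Ballots ranking Design F above Design H: 9.
Design F wins 9–7, a margin of 2.

2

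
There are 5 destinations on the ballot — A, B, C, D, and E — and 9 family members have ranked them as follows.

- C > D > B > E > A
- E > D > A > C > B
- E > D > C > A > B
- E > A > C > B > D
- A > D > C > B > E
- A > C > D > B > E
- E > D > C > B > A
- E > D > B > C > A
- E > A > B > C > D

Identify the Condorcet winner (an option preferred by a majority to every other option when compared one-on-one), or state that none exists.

Head-to-head results (9 voters total):
A vs B: A wins 6–3.
A vs C: A wins 5–4.
A vs D: D wins 5–4.
A vs E: E wins 7–2.
B vs C: C wins 7–2.
B vs D: D wins 7–2.
B vs E: E wins 6–3.
C vs D: D wins 5–4.
C vs E: E wins 6–3.
D vs E: E wins 6–3.
E beats each rival — A (7–2), B (6–3), C (6–3), D (6–3) — so E is the Condorcet winner.

E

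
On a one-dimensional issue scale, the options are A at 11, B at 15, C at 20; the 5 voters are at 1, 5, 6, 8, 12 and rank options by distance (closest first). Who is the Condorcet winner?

With single-peaked preferences on a line, the Condorcet winner is the candidate closest to the median voter.
The median voter (position 6) is closest to A at 11.
Check: A vs C — voters closer to A: 5 of 5.

A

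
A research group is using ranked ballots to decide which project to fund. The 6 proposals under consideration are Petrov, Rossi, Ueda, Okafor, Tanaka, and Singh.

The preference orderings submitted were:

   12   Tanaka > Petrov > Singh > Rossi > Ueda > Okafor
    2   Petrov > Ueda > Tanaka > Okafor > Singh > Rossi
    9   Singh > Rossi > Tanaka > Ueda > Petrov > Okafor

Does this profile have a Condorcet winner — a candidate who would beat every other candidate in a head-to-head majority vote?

Head-to-head results (23 voters total):
Petrov vs Rossi: Petrov wins 14–9.
Petrov vs Ueda: Petrov wins 14–9.
Petrov vs Okafor: Petrov wins 23–0.
Petrov vs Tanaka: Tanaka wins 21–2.
Petrov vs Singh: Petrov wins 14–9.
Rossi vs Ueda: Rossi wins 21–2.
Rossi vs Okafor: Rossi wins 21–2.
Rossi vs Tanaka: Tanaka wins 14–9.
Rossi vs Singh: Singh wins 23–0.
Ueda vs Okafor: Ueda wins 23–0.
Ueda vs Tanaka: Tanaka wins 21–2.
Ueda vs Singh: Singh wins 21–2.
Okafor vs Tanaka: Tanaka wins 23–0.
Okafor vs Singh: Singh wins 21–2.
Tanaka vs Singh: Tanaka wins 14–9.
Tanaka beats each rival — Petrov (21–2), Rossi (14–9), Ueda (21–2), Okafor (23–0), Singh (14–9) — so Tanaka is the Condorcet winner.

Yes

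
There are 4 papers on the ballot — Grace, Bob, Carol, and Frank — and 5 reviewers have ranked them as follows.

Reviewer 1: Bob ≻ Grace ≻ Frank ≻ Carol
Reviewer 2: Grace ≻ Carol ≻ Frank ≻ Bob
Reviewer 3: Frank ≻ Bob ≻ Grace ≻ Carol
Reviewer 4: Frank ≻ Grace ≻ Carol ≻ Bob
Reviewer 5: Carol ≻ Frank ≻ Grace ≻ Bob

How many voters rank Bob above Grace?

Ballots ranking Bob above Grace: 2.
Ballots ranking Grace above Bob: 3.
So 2 of 5 voters prefer Bob to Grace.

2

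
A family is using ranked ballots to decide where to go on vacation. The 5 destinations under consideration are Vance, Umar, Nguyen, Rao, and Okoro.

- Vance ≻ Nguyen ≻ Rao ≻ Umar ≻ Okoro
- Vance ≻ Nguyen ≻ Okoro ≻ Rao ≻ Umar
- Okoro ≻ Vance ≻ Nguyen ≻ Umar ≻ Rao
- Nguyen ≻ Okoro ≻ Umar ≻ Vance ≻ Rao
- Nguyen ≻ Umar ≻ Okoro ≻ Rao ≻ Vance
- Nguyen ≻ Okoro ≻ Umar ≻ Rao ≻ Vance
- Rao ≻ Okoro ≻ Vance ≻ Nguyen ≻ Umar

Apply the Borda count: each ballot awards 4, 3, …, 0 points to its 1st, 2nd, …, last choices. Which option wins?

Borda scores:
  Vance: 4 + 4 + 3 + 1 + 0 + 0 + 2 = 14
  Umar: 1 + 0 + 1 + 2 + 3 + 2 + 0 = 9
  Nguyen: 3 + 3 + 2 + 4 + 4 + 4 + 1 = 21
  Rao: 2 + 1 + 0 + 0 + 1 + 1 + 4 = 9
  Okoro: 0 + 2 + 4 + 3 + 2 + 3 + 3 = 17
Nguyen has the highest total.

Nguyen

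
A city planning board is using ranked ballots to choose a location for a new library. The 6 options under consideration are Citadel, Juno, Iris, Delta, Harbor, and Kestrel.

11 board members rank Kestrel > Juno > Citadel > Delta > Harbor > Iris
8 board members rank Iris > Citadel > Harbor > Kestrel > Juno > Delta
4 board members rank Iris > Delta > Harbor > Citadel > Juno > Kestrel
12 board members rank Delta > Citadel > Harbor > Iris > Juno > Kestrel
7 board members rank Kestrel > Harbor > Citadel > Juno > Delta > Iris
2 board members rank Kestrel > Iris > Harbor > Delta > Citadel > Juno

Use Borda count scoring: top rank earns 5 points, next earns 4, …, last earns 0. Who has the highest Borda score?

Borda scores:
  Citadel: 11·3 + 8·4 + 4·2 + 12·4 + 7·3 + 2·1 = 144
  Juno: 11·4 + 8·1 + 4·1 + 12·1 + 7·2 + 2·0 = 82
  Iris: 11·0 + 8·5 + 4·5 + 12·2 + 7·0 + 2·4 = 92
  Delta: 11·2 + 8·0 + 4·4 + 12·5 + 7·1 + 2·2 = 109
  Harbor: 11·1 + 8·3 + 4·3 + 12·3 + 7·4 + 2·3 = 117
  Kestrel: 11·5 + 8·2 + 4·0 + 12·0 + 7·5 + 2·5 = 116
Citadel has the highest total.

Citadel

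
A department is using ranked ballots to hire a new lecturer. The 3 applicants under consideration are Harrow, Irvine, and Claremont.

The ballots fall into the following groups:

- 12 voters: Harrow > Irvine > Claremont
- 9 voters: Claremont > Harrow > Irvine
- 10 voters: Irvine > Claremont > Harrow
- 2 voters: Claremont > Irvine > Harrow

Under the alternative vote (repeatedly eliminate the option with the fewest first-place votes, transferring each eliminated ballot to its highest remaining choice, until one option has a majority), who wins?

Round 1: Harrow 12, Claremont 11, Irvine 10. Irvine has the fewest and is eliminated.
Round 2: Claremont 21, Harrow 12. Claremont has a majority.

Claremont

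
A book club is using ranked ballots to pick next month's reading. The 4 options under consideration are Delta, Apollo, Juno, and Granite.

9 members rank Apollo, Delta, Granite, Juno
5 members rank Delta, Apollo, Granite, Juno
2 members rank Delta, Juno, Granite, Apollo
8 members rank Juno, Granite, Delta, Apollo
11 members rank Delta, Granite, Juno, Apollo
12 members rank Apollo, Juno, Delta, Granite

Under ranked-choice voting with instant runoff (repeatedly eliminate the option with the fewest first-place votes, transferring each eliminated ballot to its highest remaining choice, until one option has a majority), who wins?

Delta

Round 1: Apollo 21, Delta 18, Juno 8, Granite 0. Granite has the fewest and is eliminated.
Round 2: Apollo 21, Delta 18, Juno 8. Juno has the fewest and is eliminated.
Round 3: Delta 26, Apollo 21. Delta has a majority.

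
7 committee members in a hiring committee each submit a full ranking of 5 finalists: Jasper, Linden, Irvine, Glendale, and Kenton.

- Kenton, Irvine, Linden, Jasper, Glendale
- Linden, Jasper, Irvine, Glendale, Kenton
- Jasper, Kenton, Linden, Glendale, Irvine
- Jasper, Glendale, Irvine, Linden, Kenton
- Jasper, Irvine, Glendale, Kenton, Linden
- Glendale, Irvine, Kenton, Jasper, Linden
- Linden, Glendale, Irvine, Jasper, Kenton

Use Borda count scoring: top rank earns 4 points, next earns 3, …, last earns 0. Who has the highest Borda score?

Jasper

Borda scores:
  Jasper: 1 + 3 + 4 + 4 + 4 + 1 + 1 = 18
  Linden: 2 + 4 + 2 + 1 + 0 + 0 + 4 = 13
  Irvine: 3 + 2 + 0 + 2 + 3 + 3 + 2 = 15
  Glendale: 0 + 1 + 1 + 3 + 2 + 4 + 3 = 14
  Kenton: 4 + 0 + 3 + 0 + 1 + 2 + 0 = 10
Jasper has the highest total.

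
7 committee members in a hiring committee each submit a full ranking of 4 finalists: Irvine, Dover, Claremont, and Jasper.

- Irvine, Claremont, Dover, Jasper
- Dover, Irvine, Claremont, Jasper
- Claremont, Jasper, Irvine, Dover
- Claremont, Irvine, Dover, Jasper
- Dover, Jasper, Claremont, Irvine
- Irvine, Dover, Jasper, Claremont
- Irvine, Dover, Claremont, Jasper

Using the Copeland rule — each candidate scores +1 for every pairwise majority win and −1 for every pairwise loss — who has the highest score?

Irvine

Pairwise results:
  Irvine vs Dover: Irvine wins 5–2.
  Irvine vs Claremont: Irvine wins 4–3.
  Irvine vs Jasper: Irvine wins 5–2.
  Dover vs Claremont: Dover wins 4–3.
  Dover vs Jasper: Dover wins 6–1.
  Claremont vs Jasper: Claremont wins 5–2.
Copeland scores (wins − losses):
  Irvine: 3 − 0 = 3
  Dover: 2 − 1 = 1
  Claremont: 1 − 2 = -1
  Jasper: 0 − 3 = -3
Irvine has the best Copeland score.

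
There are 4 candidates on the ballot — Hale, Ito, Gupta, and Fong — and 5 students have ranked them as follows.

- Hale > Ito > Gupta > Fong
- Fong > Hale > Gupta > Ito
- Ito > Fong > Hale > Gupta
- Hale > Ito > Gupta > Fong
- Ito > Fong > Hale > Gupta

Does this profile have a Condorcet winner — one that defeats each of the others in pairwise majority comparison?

No

Head-to-head results (5 voters total):
Hale vs Ito: Hale wins 3–2.
Hale vs Gupta: Hale wins 5–0.
Hale vs Fong: Fong wins 3–2.
Ito vs Gupta: Ito wins 4–1.
Ito vs Fong: Ito wins 4–1.
Gupta vs Fong: Fong wins 3–2.
No candidate beats all others: Hale beats Ito beats Fong beats Hale, a majority cycle.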